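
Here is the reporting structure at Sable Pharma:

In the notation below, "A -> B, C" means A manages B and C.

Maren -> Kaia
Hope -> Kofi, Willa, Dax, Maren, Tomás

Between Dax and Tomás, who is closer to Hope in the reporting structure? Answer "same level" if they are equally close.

Both Dax and Tomás are 1 level below Hope.

same level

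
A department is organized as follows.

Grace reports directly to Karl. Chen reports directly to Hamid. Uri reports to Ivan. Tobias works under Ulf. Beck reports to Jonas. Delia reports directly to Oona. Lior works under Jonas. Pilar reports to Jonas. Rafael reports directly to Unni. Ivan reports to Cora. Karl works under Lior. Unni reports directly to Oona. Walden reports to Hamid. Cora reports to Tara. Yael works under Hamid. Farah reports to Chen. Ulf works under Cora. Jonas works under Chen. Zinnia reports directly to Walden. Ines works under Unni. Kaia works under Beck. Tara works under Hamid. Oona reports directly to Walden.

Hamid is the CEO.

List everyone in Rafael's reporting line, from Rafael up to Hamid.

Rafael -> Unni -> Oona -> Walden -> Hamid

Rafael reports to Unni. Unni reports to Oona. Oona reports to Walden. Walden reports to Hamid. Hamid is at the top.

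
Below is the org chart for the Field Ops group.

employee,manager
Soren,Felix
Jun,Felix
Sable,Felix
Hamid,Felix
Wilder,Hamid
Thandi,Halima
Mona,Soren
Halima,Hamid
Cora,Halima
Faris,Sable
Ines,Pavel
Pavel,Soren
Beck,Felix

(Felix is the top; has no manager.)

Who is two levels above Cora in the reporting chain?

Cora reports to Halima, and Halima reports to Hamid. So Cora's skip-level manager is Hamid.

Hamid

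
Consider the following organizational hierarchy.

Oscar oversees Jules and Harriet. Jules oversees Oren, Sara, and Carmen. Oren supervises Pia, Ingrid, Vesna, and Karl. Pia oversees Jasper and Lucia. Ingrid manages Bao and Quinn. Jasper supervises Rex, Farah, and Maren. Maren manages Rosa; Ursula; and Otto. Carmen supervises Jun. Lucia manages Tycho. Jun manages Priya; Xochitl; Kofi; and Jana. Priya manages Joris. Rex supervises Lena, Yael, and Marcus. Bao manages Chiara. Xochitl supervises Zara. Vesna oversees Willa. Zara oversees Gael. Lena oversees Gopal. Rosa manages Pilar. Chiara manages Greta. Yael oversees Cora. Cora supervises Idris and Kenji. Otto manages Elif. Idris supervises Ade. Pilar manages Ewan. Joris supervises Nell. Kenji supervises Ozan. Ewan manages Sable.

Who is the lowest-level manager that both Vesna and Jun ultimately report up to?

Vesna's chain of managers is Oren, Jules, Oscar. Jun's chain of managers is Carmen, Jules, Oscar. The first manager that appears in both chains is Jules.

Jules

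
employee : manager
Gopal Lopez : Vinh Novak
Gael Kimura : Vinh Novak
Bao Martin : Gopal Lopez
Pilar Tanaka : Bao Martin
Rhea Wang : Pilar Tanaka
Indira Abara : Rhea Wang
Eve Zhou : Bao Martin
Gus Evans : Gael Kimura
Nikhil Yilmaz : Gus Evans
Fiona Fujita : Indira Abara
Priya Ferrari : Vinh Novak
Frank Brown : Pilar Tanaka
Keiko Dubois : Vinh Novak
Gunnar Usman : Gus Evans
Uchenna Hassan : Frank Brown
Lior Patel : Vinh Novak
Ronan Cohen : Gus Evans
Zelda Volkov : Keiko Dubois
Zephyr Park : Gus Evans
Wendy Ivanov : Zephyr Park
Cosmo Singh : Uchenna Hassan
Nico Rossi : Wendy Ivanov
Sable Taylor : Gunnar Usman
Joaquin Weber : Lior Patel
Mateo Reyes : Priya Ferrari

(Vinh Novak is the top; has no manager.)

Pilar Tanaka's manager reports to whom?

Gopal Lopez

Pilar Tanaka reports to Bao Martin, and Bao Martin reports to Gopal Lopez. So Pilar Tanaka's skip-level manager is Gopal Lopez.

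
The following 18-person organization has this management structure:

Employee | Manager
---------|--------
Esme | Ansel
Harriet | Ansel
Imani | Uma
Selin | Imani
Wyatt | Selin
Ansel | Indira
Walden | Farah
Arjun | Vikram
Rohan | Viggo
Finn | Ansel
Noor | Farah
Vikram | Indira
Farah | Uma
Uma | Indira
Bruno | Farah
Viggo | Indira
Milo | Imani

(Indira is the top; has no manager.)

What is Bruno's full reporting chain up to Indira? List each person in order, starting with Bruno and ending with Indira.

Bruno reports to Farah. Farah reports to Uma. Uma reports to Indira. Indira is at the top.

Bruno -> Farah -> Uma -> Indira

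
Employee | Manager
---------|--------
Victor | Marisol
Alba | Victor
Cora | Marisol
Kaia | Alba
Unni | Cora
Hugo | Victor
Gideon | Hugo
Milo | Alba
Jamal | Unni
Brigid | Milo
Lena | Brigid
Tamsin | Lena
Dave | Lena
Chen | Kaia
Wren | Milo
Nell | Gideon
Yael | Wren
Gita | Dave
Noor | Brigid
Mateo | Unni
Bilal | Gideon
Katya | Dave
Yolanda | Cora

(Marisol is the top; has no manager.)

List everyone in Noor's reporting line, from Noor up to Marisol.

Noor reports to Brigid. Brigid reports to Milo. Milo reports to Alba. Alba reports to Victor. Victor reports to Marisol. Marisol is at the top.

Noor -> Brigid -> Milo -> Alba -> Victor -> Marisol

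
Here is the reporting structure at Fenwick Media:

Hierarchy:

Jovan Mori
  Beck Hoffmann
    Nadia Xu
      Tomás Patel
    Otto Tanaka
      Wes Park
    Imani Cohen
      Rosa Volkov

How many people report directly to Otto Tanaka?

1

Otto Tanaka directly manages Wes Park. That is 1 direct report.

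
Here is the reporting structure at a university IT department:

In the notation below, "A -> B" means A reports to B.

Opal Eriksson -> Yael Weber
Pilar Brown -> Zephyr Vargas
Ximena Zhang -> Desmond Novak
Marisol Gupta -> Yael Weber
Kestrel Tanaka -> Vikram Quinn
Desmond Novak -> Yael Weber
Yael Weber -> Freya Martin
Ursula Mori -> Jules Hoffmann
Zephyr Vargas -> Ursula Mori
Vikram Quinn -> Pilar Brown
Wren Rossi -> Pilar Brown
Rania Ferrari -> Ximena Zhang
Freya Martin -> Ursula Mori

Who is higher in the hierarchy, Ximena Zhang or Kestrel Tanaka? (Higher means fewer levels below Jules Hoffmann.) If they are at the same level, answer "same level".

same level

Both Ximena Zhang and Kestrel Tanaka are 5 levels below Jules Hoffmann.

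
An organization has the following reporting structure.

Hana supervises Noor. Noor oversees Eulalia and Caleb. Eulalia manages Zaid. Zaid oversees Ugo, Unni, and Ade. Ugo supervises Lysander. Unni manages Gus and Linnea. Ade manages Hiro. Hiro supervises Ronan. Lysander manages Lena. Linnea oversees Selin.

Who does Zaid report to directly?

Eulalia

Zaid reports directly to Eulalia.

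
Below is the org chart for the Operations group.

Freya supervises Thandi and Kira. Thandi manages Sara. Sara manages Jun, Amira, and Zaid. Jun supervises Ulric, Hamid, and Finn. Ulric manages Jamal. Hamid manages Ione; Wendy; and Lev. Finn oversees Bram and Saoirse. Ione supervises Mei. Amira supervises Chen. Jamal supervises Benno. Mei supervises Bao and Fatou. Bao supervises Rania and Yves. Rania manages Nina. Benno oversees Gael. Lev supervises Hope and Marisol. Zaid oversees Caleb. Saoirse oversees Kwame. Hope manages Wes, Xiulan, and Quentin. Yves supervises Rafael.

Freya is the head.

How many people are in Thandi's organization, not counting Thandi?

30

Thandi directly manages Sara. Under Sara: Zaid, Caleb, Amira, Chen, Jun, Finn, Saoirse, Kwame, Bram, Hamid, Lev, Hope, Quentin, Xiulan, Wes, Marisol, Wendy, Ione, Mei, Fatou, Bao, Yves, Rafael, Rania, Nina, Ulric, Jamal, Benno, Gael (29). That's 30 in total.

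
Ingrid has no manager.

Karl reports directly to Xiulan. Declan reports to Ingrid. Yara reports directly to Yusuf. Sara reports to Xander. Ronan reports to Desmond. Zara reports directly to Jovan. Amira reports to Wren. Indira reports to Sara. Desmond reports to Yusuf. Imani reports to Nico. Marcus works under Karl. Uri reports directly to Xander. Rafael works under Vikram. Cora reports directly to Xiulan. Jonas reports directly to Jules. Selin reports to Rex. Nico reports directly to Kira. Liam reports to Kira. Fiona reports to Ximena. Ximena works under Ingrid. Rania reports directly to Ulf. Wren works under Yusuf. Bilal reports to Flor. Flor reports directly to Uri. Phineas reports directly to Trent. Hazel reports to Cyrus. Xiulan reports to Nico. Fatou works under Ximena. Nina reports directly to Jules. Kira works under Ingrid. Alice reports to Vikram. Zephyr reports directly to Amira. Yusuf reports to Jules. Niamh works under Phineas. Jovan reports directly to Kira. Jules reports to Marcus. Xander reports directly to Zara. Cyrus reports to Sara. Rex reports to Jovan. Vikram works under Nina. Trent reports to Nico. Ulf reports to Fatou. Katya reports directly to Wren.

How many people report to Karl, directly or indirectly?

Karl directly manages Marcus. Under Marcus: Jules, Jonas, Yusuf, Yara, Desmond, Ronan, Wren, Katya, Amira, Zephyr, Nina, Vikram, Rafael, Alice (14). That's 15 in total.

15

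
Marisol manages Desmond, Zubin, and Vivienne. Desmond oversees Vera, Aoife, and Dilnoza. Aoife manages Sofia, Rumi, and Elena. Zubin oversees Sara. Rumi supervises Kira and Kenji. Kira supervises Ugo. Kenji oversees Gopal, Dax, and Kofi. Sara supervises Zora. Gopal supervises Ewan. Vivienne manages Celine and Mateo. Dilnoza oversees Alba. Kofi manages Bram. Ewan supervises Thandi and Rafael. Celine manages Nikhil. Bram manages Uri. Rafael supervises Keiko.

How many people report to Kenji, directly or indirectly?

9

Kenji directly manages Gopal, Kofi, Dax. Under Gopal: Ewan, Rafael, Keiko, Thandi (4). Under Kofi: Bram, Uri (2). Dax has no reports. So Kenji's organization is 3 direct reports plus everyone under them: 5 + 3 + 1 = 9.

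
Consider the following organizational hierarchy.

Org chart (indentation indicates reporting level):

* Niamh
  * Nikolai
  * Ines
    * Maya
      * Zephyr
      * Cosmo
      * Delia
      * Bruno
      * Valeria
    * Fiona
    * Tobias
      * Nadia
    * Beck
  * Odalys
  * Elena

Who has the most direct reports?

Maya

Direct-report counts: Niamh has 4; Ines has 4; Tobias has 1; Maya has 5. The largest is 5, held by Maya.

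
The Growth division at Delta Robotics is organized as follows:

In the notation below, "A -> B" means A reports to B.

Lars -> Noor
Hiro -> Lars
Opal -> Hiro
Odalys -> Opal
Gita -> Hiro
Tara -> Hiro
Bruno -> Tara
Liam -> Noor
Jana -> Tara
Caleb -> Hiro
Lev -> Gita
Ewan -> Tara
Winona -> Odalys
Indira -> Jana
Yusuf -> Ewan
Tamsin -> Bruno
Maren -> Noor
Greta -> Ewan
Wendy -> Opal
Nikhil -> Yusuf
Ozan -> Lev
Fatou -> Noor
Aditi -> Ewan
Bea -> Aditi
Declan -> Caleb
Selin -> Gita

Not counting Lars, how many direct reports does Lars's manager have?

3

Lars reports to Noor. Noor's other direct reports are Liam, Maren, Fatou — 3 peers.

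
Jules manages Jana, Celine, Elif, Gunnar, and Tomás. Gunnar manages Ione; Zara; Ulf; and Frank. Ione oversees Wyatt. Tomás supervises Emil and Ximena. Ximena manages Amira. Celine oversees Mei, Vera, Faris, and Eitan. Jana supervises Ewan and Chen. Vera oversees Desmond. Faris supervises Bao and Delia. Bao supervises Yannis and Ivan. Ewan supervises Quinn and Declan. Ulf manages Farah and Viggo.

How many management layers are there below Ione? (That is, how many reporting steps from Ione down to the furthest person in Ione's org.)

1

The longest chain under Ione runs Ione → Wyatt, which is 1 level below Ione.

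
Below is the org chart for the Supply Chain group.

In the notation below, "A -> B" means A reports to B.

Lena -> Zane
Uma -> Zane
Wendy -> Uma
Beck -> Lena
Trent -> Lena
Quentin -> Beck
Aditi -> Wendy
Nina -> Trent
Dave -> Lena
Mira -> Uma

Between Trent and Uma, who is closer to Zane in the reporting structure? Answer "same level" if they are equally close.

Trent is 2 levels below Zane; Uma is 1. Uma is higher.

Uma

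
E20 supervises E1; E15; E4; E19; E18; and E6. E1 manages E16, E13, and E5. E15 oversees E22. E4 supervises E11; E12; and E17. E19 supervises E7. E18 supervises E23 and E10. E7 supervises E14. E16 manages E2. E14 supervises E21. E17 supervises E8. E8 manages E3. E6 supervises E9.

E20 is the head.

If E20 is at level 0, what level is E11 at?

2

Chain from E11 up to E20: E11 → E4 → E20. That is 2 steps up, so E11 is 2 levels below E20.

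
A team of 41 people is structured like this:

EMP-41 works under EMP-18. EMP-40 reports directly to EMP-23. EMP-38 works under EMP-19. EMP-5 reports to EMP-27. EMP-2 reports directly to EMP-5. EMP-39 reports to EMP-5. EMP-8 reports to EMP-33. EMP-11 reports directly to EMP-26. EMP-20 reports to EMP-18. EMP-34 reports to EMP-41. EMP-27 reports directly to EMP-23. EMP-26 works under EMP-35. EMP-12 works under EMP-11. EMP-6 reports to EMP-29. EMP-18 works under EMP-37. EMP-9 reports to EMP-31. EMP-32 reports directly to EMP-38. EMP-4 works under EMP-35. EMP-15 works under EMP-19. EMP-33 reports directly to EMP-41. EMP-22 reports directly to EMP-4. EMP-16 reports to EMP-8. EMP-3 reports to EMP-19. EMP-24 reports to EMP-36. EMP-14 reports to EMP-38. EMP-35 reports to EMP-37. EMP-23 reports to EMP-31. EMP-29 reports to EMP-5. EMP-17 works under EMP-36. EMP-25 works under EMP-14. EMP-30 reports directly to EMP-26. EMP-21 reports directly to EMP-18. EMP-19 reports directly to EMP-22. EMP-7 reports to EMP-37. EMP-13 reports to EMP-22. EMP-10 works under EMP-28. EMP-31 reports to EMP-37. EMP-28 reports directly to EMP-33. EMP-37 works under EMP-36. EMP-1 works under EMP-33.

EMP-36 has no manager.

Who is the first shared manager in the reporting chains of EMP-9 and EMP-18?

EMP-9's chain of managers is EMP-31, EMP-37, EMP-36. EMP-18's chain of managers is EMP-37, EMP-36. The first manager that appears in both chains is EMP-37.

EMP-37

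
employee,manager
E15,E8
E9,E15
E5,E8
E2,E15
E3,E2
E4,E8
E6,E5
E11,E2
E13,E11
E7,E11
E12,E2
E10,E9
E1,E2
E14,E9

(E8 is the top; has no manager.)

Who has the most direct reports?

E2

Direct-report counts: E8 has 3; E5 has 1; E15 has 2; E2 has 4; E11 has 2; E9 has 2. The largest is 4, held by E2.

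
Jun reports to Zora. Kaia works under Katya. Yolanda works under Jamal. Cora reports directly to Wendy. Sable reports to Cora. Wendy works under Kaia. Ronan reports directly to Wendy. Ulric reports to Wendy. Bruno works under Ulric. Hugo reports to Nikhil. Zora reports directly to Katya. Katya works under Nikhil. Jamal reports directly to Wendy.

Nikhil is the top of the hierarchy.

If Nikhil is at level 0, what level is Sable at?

Chain from Sable up to Nikhil: Sable → Cora → Wendy → Kaia → Katya → Nikhil. That is 5 steps up, so Sable is 5 levels below Nikhil.

5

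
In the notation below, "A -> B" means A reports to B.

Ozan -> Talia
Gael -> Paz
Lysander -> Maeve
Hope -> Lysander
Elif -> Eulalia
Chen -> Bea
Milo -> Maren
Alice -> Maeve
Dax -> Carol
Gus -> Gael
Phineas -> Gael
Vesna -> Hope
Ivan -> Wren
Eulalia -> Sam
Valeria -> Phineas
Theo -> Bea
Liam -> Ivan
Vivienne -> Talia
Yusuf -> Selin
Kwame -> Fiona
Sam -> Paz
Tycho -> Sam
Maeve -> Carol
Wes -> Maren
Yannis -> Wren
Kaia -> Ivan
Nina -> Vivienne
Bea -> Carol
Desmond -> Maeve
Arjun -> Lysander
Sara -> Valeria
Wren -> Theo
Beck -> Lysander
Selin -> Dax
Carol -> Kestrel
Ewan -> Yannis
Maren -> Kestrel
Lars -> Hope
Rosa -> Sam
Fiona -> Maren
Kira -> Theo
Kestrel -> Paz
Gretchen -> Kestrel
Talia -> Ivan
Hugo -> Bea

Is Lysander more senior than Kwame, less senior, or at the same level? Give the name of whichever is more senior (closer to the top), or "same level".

same level

Both Lysander and Kwame are 4 levels below Paz.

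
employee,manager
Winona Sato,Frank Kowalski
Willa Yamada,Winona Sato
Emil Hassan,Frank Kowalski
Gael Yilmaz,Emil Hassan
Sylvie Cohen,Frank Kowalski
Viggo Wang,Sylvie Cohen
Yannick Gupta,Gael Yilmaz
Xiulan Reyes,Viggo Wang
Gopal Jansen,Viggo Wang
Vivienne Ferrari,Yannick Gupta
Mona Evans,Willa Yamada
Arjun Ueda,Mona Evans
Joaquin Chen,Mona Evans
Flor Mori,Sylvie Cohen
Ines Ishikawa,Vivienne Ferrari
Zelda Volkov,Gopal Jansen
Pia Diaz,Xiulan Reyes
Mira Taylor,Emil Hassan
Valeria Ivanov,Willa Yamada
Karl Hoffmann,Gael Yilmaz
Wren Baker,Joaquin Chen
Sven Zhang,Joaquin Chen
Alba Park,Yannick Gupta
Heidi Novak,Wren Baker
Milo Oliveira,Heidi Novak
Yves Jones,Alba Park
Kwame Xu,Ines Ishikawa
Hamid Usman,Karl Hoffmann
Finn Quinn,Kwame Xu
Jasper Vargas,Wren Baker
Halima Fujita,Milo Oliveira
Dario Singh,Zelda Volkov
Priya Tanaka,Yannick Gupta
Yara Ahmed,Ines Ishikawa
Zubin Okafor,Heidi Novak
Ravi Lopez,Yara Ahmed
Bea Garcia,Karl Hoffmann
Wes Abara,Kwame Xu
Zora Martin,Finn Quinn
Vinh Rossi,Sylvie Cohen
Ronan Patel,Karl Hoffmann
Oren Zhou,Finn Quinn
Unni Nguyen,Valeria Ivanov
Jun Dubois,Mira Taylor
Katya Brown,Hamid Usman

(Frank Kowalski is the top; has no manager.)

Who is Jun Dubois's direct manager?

Mira Taylor

Jun Dubois reports directly to Mira Taylor.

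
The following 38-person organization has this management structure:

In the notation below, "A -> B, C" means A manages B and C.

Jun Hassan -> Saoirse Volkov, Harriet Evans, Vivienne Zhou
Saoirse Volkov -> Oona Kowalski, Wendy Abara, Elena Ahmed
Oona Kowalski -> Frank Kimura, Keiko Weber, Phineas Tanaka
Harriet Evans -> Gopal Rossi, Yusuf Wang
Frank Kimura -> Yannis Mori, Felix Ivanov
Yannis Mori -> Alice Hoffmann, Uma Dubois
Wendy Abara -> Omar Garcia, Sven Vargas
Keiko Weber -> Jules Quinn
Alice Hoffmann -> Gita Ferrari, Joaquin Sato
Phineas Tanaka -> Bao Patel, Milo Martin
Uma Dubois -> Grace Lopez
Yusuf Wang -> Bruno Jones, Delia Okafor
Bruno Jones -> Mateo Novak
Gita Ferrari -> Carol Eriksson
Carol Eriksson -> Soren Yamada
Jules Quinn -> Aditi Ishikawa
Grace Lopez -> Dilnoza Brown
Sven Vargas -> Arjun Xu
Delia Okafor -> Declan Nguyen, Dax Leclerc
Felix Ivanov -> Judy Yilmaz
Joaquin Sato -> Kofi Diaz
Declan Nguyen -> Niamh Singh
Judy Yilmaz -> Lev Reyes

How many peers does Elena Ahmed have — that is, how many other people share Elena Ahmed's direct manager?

Elena Ahmed reports to Saoirse Volkov. Saoirse Volkov's other direct reports are Oona Kowalski, Wendy Abara — 2 peers.

2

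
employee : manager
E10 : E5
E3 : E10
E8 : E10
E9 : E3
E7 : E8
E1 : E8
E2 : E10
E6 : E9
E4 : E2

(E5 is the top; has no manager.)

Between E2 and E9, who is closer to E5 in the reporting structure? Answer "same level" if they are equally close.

E2 is 2 levels below E5; E9 is 3. E2 is higher.

E2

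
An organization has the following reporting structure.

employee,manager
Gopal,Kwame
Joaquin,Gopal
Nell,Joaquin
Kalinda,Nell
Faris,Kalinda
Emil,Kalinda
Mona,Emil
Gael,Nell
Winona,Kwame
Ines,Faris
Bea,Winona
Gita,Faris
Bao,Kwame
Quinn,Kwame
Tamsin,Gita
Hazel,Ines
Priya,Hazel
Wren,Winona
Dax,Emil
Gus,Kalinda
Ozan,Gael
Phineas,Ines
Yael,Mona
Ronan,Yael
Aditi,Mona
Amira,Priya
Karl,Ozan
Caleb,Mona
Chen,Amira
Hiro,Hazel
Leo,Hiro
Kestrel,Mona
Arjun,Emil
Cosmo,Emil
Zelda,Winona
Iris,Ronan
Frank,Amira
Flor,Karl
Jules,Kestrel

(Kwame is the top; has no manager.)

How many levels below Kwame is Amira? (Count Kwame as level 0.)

Chain from Amira up to Kwame: Amira → Priya → Hazel → Ines → Faris → Kalinda → Nell → Joaquin → Gopal → Kwame. That is 9 steps up, so Amira is 9 levels below Kwame.

9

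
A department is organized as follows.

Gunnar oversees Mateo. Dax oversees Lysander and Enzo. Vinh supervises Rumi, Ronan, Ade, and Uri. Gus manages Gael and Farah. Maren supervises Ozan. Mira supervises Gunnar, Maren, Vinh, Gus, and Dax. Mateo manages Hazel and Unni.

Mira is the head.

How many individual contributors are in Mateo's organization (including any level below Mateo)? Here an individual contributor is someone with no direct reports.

2

The people in Mateo's organization with no one reporting to them are Unni, Hazel. That is 2.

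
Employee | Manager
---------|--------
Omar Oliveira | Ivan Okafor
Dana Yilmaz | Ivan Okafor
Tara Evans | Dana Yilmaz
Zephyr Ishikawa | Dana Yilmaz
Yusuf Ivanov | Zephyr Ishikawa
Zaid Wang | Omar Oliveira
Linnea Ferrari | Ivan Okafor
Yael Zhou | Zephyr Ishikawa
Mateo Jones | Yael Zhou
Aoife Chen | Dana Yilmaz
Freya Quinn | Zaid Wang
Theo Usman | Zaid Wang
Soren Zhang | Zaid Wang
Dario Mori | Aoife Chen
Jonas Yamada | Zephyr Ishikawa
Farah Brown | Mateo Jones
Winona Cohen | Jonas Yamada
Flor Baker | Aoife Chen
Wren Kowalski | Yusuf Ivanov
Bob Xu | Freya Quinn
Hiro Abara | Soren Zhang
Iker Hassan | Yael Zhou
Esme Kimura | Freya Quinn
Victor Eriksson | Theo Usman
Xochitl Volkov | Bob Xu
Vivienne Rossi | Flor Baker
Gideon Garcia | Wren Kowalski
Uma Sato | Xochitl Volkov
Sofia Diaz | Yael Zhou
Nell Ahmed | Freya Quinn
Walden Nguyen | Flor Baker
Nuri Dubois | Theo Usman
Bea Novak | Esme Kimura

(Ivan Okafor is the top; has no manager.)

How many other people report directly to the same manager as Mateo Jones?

2

Mateo Jones reports to Yael Zhou. Yael Zhou's other direct reports are Iker Hassan, Sofia Diaz — 2 peers.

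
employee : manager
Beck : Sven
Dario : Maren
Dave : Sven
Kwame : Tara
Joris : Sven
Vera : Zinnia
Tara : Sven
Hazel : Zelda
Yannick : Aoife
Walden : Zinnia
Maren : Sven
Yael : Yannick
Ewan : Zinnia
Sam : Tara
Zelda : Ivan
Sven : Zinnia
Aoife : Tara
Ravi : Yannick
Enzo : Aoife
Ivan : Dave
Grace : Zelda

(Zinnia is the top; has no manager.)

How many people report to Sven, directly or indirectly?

17

Sven directly manages Tara, Joris, Dave, Beck, Maren. Under Tara: Kwame, Sam, Aoife, Enzo, Yannick, Yael, Ravi (7). Joris has no reports. Under Dave: Ivan, Zelda, Hazel, Grace (4). Beck has no reports. Under Maren: Dario (1). So Sven's organization is 5 direct reports plus everyone under them: 8 + 1 + 5 + 1 + 2 = 17.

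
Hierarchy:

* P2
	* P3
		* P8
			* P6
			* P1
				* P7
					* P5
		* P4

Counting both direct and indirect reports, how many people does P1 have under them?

2

P1 directly manages P7. Under P7: P5 (1). That's 2 in total.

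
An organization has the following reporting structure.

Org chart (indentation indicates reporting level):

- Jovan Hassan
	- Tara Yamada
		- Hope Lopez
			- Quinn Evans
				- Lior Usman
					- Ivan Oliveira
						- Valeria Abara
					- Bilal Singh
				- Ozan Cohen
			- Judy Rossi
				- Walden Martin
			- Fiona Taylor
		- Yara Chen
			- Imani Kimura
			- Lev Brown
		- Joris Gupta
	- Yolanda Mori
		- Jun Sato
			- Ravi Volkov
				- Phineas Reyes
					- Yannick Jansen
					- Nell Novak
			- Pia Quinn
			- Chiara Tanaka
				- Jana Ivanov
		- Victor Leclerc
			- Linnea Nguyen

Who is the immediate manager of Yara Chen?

Tara Yamada

Yara Chen reports directly to Tara Yamada.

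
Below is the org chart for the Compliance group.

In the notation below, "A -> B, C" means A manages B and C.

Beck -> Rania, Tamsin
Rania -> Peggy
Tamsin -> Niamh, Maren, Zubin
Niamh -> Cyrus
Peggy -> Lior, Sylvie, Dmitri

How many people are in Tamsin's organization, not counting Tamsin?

Tamsin directly manages Niamh, Maren, Zubin. Under Niamh: Cyrus (1). Maren has no reports. Zubin has no reports. So Tamsin's organization is 3 direct reports plus everyone under them: 2 + 1 + 1 = 4.

4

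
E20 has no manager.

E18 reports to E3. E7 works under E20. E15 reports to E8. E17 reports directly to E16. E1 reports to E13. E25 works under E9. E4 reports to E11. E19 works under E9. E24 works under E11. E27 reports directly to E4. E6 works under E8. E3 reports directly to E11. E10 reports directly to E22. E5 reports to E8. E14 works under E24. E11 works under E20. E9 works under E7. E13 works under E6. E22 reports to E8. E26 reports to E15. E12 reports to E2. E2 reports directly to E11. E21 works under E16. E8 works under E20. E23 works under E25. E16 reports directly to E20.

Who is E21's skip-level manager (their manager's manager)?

E20

E21 reports to E16, and E16 reports to E20. So E21's skip-level manager is E20.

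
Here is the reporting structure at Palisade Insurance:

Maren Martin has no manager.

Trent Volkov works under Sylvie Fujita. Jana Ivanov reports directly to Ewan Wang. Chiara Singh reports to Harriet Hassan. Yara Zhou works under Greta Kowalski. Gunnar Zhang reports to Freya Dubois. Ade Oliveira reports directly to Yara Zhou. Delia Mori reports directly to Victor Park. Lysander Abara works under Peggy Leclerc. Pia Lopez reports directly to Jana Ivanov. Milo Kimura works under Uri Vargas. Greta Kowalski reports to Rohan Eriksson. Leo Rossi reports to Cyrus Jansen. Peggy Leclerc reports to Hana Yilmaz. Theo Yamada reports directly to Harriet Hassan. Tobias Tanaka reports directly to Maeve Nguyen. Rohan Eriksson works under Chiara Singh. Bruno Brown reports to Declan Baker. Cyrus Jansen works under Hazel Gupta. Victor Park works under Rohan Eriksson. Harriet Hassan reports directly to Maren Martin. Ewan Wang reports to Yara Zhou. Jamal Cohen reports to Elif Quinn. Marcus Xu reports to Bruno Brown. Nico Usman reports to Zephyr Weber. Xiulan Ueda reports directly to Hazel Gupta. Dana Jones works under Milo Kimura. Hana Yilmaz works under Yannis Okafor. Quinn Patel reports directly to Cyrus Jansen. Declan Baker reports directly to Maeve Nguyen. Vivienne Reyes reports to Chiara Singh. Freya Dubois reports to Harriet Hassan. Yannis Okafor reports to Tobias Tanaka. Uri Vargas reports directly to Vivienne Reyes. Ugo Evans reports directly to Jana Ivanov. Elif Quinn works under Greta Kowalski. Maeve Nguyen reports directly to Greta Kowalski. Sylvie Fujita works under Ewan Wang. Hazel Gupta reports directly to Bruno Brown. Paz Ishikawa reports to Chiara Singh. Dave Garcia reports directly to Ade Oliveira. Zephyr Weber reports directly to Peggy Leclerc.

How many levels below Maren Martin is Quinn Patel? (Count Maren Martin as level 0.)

10

Chain from Quinn Patel up to Maren Martin: Quinn Patel → Cyrus Jansen → Hazel Gupta → Bruno Brown → Declan Baker → Maeve Nguyen → Greta Kowalski → Rohan Eriksson → Chiara Singh → Harriet Hassan → Maren Martin. That is 10 steps up, so Quinn Patel is 10 levels below Maren Martin.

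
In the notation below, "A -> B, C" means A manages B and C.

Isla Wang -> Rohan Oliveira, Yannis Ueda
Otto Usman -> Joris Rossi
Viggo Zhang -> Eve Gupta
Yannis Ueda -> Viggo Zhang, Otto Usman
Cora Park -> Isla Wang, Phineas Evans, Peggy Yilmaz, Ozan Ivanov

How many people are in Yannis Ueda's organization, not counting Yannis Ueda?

Yannis Ueda directly manages Viggo Zhang, Otto Usman. Under Viggo Zhang: Eve Gupta (1). Under Otto Usman: Joris Rossi (1). So Yannis Ueda's organization is 2 direct reports plus everyone under them: 2 + 2 = 4.

4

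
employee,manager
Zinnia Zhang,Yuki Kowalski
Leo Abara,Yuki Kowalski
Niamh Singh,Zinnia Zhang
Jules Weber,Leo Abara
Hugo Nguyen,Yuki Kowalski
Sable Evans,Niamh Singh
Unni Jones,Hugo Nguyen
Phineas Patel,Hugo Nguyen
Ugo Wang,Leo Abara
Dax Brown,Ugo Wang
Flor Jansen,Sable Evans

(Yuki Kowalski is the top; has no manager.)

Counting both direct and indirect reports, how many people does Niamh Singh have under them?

2

Niamh Singh directly manages Sable Evans. Under Sable Evans: Flor Jansen (1). That's 2 in total.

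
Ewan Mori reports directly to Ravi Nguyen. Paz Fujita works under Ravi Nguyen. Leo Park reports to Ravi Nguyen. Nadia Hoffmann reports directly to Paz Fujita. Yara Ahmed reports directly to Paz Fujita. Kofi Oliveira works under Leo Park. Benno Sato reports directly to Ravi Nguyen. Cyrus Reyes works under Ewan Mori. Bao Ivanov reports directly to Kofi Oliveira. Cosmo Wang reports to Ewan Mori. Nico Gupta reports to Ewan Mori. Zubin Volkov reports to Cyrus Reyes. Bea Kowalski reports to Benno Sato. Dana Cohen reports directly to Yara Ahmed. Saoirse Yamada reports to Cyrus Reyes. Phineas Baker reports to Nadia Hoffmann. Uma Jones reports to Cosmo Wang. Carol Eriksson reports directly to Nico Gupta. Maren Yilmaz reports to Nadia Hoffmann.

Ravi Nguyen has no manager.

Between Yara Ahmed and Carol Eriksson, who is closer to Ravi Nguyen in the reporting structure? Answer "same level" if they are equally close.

Yara Ahmed

Yara Ahmed is 2 levels below Ravi Nguyen; Carol Eriksson is 3. Yara Ahmed is higher.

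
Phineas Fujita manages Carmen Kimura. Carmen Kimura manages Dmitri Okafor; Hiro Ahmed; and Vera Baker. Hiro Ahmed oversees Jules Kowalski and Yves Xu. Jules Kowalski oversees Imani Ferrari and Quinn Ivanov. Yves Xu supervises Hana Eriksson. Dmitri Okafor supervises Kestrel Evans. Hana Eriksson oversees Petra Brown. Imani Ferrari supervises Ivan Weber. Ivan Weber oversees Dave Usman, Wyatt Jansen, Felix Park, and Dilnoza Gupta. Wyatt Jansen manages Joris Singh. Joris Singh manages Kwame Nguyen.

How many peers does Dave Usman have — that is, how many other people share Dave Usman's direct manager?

Dave Usman reports to Ivan Weber. Ivan Weber's other direct reports are Wyatt Jansen, Felix Park, Dilnoza Gupta — 3 peers.

3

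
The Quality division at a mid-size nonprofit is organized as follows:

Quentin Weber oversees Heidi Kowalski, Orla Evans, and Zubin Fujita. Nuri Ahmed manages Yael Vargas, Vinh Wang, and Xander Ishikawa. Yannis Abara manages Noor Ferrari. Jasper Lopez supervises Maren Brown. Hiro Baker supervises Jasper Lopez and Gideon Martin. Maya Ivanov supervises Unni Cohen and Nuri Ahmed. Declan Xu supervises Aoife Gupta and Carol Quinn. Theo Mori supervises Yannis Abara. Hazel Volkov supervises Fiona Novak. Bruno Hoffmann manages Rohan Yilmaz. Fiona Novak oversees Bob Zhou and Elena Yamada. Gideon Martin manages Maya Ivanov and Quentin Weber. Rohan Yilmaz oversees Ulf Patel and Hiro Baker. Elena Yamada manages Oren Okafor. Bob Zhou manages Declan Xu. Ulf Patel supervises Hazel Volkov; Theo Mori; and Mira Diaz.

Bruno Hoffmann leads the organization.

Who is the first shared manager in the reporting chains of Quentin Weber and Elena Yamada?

Quentin Weber's chain of managers is Gideon Martin, Hiro Baker, Rohan Yilmaz, Bruno Hoffmann. Elena Yamada's chain of managers is Fiona Novak, Hazel Volkov, Ulf Patel, Rohan Yilmaz, Bruno Hoffmann. The first manager that appears in both chains is Rohan Yilmaz.

Rohan Yilmaz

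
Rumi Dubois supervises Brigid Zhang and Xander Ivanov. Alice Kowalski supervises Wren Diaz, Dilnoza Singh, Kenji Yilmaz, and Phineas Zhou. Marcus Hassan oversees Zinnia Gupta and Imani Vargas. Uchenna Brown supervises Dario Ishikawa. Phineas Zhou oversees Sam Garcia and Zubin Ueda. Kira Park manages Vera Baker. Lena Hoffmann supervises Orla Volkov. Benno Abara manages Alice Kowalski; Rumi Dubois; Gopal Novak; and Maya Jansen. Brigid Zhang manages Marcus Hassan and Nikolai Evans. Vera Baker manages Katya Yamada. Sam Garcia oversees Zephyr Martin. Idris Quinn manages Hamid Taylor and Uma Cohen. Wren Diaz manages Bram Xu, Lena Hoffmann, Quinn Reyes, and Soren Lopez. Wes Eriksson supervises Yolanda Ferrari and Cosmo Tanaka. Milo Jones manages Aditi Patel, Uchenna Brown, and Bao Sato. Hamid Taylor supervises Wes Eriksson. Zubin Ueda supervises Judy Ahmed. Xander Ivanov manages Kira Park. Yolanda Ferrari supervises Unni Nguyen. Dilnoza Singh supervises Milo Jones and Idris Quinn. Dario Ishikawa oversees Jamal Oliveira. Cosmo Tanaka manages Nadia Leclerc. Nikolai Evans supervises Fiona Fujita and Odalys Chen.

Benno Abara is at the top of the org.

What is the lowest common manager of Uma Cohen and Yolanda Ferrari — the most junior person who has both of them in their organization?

Idris Quinn

Uma Cohen's chain of managers is Idris Quinn, Dilnoza Singh, Alice Kowalski, Benno Abara. Yolanda Ferrari's chain of managers is Wes Eriksson, Hamid Taylor, Idris Quinn, Dilnoza Singh, Alice Kowalski, Benno Abara. The first manager that appears in both chains is Idris Quinn.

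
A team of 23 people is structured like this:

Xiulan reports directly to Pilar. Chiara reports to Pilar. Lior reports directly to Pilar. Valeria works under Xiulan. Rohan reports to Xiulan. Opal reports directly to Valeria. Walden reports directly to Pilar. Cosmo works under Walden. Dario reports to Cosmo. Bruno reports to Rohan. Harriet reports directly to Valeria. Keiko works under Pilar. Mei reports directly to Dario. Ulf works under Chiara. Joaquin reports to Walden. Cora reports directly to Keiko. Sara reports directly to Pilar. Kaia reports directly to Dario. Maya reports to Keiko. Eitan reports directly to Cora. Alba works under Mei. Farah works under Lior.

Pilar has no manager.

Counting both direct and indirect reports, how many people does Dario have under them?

Dario directly manages Mei, Kaia. Under Mei: Alba (1). Kaia has no reports. So Dario's organization is 2 direct reports plus everyone under them: 2 + 1 = 3.

3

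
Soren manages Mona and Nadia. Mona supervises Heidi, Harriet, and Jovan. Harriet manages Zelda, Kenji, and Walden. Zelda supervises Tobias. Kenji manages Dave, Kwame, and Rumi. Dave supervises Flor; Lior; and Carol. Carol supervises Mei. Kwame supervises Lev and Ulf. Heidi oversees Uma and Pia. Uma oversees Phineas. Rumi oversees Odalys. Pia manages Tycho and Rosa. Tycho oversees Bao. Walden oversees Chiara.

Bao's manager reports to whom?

Bao reports to Tycho, and Tycho reports to Pia. So Bao's skip-level manager is Pia.

Pia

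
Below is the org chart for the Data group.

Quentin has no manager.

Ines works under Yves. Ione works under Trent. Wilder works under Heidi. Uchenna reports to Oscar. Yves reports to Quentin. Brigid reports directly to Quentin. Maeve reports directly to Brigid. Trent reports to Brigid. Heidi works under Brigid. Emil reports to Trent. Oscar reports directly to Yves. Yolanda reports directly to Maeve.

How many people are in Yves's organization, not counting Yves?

Yves directly manages Ines, Oscar. Ines has no reports. Under Oscar: Uchenna (1). So Yves's organization is 2 direct reports plus everyone under them: 1 + 2 = 3.

3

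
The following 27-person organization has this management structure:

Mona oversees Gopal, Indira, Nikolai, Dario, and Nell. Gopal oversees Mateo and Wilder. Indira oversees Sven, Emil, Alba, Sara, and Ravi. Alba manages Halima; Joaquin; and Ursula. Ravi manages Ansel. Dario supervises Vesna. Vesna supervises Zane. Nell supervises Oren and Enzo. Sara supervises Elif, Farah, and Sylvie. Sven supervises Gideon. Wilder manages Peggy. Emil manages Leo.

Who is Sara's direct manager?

Sara reports directly to Indira.

Indira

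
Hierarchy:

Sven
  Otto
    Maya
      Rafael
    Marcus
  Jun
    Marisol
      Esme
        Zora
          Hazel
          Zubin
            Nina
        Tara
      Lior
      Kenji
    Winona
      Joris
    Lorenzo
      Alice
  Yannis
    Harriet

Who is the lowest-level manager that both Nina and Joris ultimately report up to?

Nina's chain of managers is Zubin, Zora, Esme, Marisol, Jun, Sven. Joris's chain of managers is Winona, Jun, Sven. The first manager that appears in both chains is Jun.

Jun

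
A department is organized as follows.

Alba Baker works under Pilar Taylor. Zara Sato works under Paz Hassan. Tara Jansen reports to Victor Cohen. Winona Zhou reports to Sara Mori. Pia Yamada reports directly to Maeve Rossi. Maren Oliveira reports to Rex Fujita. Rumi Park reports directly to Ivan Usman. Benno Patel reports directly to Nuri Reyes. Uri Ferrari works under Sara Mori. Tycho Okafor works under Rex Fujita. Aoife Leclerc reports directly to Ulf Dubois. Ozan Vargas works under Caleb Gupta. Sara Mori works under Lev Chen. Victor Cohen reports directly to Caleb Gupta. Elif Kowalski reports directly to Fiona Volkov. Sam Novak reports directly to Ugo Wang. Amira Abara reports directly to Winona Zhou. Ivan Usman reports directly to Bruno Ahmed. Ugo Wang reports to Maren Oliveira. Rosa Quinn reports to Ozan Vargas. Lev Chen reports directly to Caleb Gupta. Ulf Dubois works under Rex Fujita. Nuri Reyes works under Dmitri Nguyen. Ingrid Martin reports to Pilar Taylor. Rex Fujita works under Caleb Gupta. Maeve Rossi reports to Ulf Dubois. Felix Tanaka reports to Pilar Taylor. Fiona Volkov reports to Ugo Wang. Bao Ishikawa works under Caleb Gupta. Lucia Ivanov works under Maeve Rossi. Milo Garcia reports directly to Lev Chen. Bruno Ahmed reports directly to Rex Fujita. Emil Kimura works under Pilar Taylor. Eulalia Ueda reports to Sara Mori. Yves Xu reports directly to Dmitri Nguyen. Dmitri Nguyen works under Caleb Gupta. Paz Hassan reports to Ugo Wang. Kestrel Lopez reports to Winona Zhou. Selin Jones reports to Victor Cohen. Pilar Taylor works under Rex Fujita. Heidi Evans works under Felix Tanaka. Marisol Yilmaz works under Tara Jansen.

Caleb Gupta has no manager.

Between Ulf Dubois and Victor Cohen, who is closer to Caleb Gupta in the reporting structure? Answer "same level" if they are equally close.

Victor Cohen

Ulf Dubois is 2 levels below Caleb Gupta; Victor Cohen is 1. Victor Cohen is higher.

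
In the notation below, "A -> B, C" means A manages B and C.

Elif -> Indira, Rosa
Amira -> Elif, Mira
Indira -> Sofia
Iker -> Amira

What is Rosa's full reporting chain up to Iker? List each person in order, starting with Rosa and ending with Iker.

Rosa -> Elif -> Amira -> Iker

Rosa reports to Elif. Elif reports to Amira. Amira reports to Iker. Iker is at the top.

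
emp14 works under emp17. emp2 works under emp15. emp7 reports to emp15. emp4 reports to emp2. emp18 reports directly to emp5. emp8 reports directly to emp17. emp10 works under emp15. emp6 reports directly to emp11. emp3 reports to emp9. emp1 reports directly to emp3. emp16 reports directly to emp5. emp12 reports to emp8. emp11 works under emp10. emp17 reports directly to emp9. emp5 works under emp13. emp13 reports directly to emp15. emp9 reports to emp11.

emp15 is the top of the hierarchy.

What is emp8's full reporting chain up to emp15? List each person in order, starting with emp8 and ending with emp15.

emp8 reports to emp17. emp17 reports to emp9. emp9 reports to emp11. emp11 reports to emp10. emp10 reports to emp15. emp15 is at the top.

emp8 -> emp17 -> emp9 -> emp11 -> emp10 -> emp15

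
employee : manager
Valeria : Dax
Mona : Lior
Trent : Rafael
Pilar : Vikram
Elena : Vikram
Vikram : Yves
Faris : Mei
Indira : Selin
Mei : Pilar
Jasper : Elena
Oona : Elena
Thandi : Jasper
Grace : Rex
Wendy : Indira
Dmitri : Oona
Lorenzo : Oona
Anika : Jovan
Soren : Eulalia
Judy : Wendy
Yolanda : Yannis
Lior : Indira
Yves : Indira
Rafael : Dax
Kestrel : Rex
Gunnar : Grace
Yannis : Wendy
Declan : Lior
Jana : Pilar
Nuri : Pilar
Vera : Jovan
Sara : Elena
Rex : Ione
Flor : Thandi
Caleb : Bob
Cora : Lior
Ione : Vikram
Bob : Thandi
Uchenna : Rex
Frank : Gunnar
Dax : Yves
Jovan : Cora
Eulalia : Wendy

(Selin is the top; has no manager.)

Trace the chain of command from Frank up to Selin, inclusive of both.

Frank -> Gunnar -> Grace -> Rex -> Ione -> Vikram -> Yves -> Indira -> Selin

Frank reports to Gunnar. Gunnar reports to Grace. Grace reports to Rex. Rex reports to Ione. Ione reports to Vikram. Vikram reports to Yves. Yves reports to Indira. Indira reports to Selin. Selin is at the top.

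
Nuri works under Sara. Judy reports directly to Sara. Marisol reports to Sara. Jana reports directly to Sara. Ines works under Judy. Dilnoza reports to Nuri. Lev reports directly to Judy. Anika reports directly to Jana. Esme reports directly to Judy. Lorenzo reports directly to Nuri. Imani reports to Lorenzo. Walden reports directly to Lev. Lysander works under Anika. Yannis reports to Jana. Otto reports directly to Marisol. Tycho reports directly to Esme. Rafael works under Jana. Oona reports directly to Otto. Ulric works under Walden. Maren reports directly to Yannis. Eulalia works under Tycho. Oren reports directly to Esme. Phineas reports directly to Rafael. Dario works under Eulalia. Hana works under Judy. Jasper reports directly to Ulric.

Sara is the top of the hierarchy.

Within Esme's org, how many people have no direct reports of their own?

2

The people in Esme's organization with no one reporting to them are Oren, Dario. That is 2.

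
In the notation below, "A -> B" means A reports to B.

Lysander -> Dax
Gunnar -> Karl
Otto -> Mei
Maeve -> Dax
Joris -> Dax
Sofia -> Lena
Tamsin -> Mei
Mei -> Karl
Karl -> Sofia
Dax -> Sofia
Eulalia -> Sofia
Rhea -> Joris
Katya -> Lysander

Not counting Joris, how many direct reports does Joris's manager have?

Joris reports to Dax. Dax's other direct reports are Maeve, Lysander — 2 peers.

2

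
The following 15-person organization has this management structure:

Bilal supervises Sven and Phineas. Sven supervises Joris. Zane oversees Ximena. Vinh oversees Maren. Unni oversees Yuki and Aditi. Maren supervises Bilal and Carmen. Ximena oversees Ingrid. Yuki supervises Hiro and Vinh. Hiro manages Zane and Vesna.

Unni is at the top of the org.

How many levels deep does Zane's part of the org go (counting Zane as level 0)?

The longest chain under Zane runs Zane → Ximena → Ingrid, which is 2 levels below Zane.

2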